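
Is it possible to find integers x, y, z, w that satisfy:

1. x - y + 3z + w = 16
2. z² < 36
Yes

Take x = 1, y = 0, z = 5, w = 0. Substituting into each constraint:
  (1) 1 + 0 + 3(5) + 0 = 16 ✓
  (2) z² = (5)² = 25, and 25 < 36 ✓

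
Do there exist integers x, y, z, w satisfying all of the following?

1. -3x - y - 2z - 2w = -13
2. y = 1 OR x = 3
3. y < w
Yes

Take x = 3, y = 0, z = 1, w = 1. Substituting into each constraint:
  (1) -3(3) + 0 - 2(1) - 2(1) = -13 ✓
  (2) x = 3, target 3 ✓ (second branch holds)
  (3) 0 < 1 ✓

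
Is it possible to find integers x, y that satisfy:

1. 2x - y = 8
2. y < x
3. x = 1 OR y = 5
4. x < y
No

A contradictory subset is {y < x, x < y}. No integer assignment can satisfy these jointly:

  - y < x: bounds one variable relative to another variable
  - x < y: bounds one variable relative to another variable

Direct contradiction: x > y and y > x cannot both hold.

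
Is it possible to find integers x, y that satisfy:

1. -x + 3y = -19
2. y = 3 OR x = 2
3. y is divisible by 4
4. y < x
No

A contradictory subset is {-x + 3y = -19, y = 3 OR x = 2, y is divisible by 4}. No integer assignment can satisfy these jointly:

  - -x + 3y = -19: is a linear equation tying the variables together
  - y = 3 OR x = 2: forces a choice: either y = 3 or x = 2
  - y is divisible by 4: restricts y to multiples of 4

Split on the disjunction (y = 3 OR x = 2):
  • If y = 3: this contradicts the divisibility constraint — 3 is not a multiple of 4.
  • If x = 2: with x = 2, writing y = 4y', every remaining term of the linear equation is divisible by 12, so the left side is ≡ 0 (mod 12); but the right side -17 ≡ 7 (mod 12). No integers can satisfy it.
Both branches are infeasible, so the system has no integer solution.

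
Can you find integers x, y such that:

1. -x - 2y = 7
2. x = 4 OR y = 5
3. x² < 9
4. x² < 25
No

A contradictory subset is {-x - 2y = 7, x = 4 OR y = 5, x² < 9}. No integer assignment can satisfy these jointly:

  - -x - 2y = 7: is a linear equation tying the variables together
  - x = 4 OR y = 5: forces a choice: either x = 4 or y = 5
  - x² < 9: restricts x to |x| ≤ 2

Split on the disjunction (x = 4 OR y = 5):
  • If x = 4: this contradicts x² < 9, which requires |x| ≤ 2.
  • If y = 5: the equation forces x = -17, but x² < 9 requires |x| ≤ 2.
Both branches are infeasible, so the system has no integer solution.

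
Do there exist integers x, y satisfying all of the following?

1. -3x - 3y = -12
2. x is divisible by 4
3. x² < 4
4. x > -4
Yes

Take x = 0, y = 4. Substituting into each constraint:
  (1) -3(0) - 3(4) = -12 ✓
  (2) 0 = 4 × 0, remainder 0 ✓
  (3) x² = (0)² = 0, and 0 < 4 ✓
  (4) 0 > -4 ✓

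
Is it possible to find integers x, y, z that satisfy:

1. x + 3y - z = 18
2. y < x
Yes

Take x = 1, y = 0, z = -17. Substituting into each constraint:
  (1) 1 + 3(0) + 17 = 18 ✓
  (2) 0 < 1 ✓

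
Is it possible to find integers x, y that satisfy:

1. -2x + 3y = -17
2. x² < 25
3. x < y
No

The full constraint system is jointly infeasible over the integers. Each constraint and what it forces:

  - -2x + 3y = -17: is a linear equation tying the variables together
  - x² < 25: restricts x to |x| ≤ 4
  - x < y: bounds one variable relative to another variable

The bounds confine x to {-4, -3, -2, -1, 0, 1, 2, 3, 4}. For each value, substitute into the equation:
  • x = -4: the equation gives 3y = -25, so y would not be an integer.
  • x = -3: the equation gives 3y = -23, so y would not be an integer.
  • x = -2: the equation forces y = -7, but y > x fails since -7 ≤ -2.
  • x = -1: the equation gives 3y = -19, so y would not be an integer.
  • x = 0: the equation gives 3y = -17, so y would not be an integer.
  • x = 1: the equation forces y = -5, but y > x fails since -5 ≤ 1.
  • x = 2: the equation gives 3y = -13, so y would not be an integer.
  • x = 3: the equation gives 3y = -11, so y would not be an integer.
  • x = 4: the equation forces y = -3, but y > x fails since -3 ≤ 4.
Every case fails, so no integer solution exists.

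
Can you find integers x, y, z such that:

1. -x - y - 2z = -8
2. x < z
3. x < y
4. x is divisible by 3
Yes

Take x = 0, y = 2, z = 3. Substituting into each constraint:
  (1) 0 + (-2) - 2(3) = -8 ✓
  (2) 0 < 3 ✓
  (3) 0 < 2 ✓
  (4) 0 = 3 × 0, remainder 0 ✓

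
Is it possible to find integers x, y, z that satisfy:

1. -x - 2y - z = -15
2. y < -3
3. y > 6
No

A contradictory subset is {y < -3, y > 6}. No integer assignment can satisfy these jointly:

  - y < -3: bounds one variable relative to a constant
  - y > 6: bounds one variable relative to a constant

Direct contradiction: the bounds on y require y ≥ 7 and y ≤ -4 simultaneously, which is empty.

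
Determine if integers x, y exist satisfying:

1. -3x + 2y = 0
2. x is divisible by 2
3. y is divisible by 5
Yes

Take x = 0, y = 0. Substituting into each constraint:
  (1) -3(0) + 2(0) = 0 ✓
  (2) 0 = 2 × 0, remainder 0 ✓
  (3) 0 = 5 × 0, remainder 0 ✓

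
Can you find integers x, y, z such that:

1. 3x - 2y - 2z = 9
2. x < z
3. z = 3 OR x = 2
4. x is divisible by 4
No

A contradictory subset is {3x - 2y - 2z = 9, x is divisible by 4}. No integer assignment can satisfy these jointly:

  - 3x - 2y - 2z = 9: is a linear equation tying the variables together
  - x is divisible by 4: restricts x to multiples of 4

Modular obstruction: writing x = 4x', every remaining term of the linear equation is divisible by 2, so the left side is ≡ 0 (mod 2); but the right side 9 ≡ 1 (mod 2). No integers can satisfy it.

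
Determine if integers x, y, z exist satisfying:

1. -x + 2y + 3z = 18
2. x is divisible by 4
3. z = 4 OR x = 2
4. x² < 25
Yes

Take x = 4, y = 5, z = 4. Substituting into each constraint:
  (1) (-4) + 2(5) + 3(4) = 18 ✓
  (2) 4 = 4 × 1, remainder 0 ✓
  (3) z = 4, target 4 ✓ (first branch holds)
  (4) x² = (4)² = 16, and 16 < 25 ✓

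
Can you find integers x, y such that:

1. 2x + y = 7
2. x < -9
Yes

Take x = -10, y = 27. Substituting into each constraint:
  (1) 2(-10) + 27 = 7 ✓
  (2) -10 < -9 ✓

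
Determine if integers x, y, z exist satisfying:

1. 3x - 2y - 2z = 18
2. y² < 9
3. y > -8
Yes

Take x = 6, y = 0, z = 0. Substituting into each constraint:
  (1) 3(6) - 2(0) - 2(0) = 18 ✓
  (2) y² = (0)² = 0, and 0 < 9 ✓
  (3) 0 > -8 ✓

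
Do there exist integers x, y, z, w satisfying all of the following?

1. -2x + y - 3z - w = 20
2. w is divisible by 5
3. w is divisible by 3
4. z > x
Yes

Take x = -1, y = 18, z = 0, w = 0. Substituting into each constraint:
  (1) -2(-1) + 18 - 3(0) + 0 = 20 ✓
  (2) 0 = 5 × 0, remainder 0 ✓
  (3) 0 = 3 × 0, remainder 0 ✓
  (4) 0 > -1 ✓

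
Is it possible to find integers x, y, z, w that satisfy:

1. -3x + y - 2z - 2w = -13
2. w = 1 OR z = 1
Yes

Take x = 0, y = -11, z = 0, w = 1. Substituting into each constraint:
  (1) -3(0) + (-11) - 2(0) - 2(1) = -13 ✓
  (2) w = 1, target 1 ✓ (first branch holds)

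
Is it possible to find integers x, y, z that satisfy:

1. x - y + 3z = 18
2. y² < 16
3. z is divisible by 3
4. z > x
Yes

Take x = 2, y = 2, z = 6. Substituting into each constraint:
  (1) 2 + (-2) + 3(6) = 18 ✓
  (2) y² = (2)² = 4, and 4 < 16 ✓
  (3) 6 = 3 × 2, remainder 0 ✓
  (4) 6 > 2 ✓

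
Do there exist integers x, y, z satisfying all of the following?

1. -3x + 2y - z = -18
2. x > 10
Yes

Take x = 11, y = 8, z = 1. Substituting into each constraint:
  (1) -3(11) + 2(8) + (-1) = -18 ✓
  (2) 11 > 10 ✓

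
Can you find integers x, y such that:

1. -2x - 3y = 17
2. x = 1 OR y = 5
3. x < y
Yes

Take x = -16, y = 5. Substituting into each constraint:
  (1) -2(-16) - 3(5) = 17 ✓
  (2) y = 5, target 5 ✓ (second branch holds)
  (3) -16 < 5 ✓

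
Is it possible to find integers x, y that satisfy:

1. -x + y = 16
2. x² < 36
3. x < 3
Yes

Take x = 0, y = 16. Substituting into each constraint:
  (1) 0 + 16 = 16 ✓
  (2) x² = (0)² = 0, and 0 < 36 ✓
  (3) 0 < 3 ✓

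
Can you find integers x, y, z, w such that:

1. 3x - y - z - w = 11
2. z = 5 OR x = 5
Yes

Take x = 4, y = -4, z = 5, w = 0. Substituting into each constraint:
  (1) 3(4) + 4 + (-5) + 0 = 11 ✓
  (2) z = 5, target 5 ✓ (first branch holds)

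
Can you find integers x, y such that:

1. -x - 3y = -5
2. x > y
Yes

Take x = 5, y = 0. Substituting into each constraint:
  (1) (-5) - 3(0) = -5 ✓
  (2) 5 > 0 ✓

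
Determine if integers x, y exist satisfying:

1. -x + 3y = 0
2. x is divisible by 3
Yes

Take x = 0, y = 0. Substituting into each constraint:
  (1) 0 + 3(0) = 0 ✓
  (2) 0 = 3 × 0, remainder 0 ✓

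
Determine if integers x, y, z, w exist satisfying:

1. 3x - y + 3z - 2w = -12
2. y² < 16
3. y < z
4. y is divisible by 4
Yes

Take x = -5, y = 0, z = 1, w = 0. Substituting into each constraint:
  (1) 3(-5) + 0 + 3(1) - 2(0) = -12 ✓
  (2) y² = (0)² = 0, and 0 < 16 ✓
  (3) 0 < 1 ✓
  (4) 0 = 4 × 0, remainder 0 ✓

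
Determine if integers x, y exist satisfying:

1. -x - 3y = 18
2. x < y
Yes

Take x = -18, y = 0. Substituting into each constraint:
  (1) 18 - 3(0) = 18 ✓
  (2) -18 < 0 ✓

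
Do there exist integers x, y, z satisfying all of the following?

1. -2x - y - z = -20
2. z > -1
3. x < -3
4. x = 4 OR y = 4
Yes

Take x = -4, y = 4, z = 24. Substituting into each constraint:
  (1) -2(-4) + (-4) + (-24) = -20 ✓
  (2) 24 > -1 ✓
  (3) -4 < -3 ✓
  (4) y = 4, target 4 ✓ (second branch holds)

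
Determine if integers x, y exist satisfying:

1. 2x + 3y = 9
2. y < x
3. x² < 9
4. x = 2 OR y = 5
No

A contradictory subset is {2x + 3y = 9, y < x, x = 2 OR y = 5}. No integer assignment can satisfy these jointly:

  - 2x + 3y = 9: is a linear equation tying the variables together
  - y < x: bounds one variable relative to another variable
  - x = 2 OR y = 5: forces a choice: either x = 2 or y = 5

Split on the disjunction (x = 2 OR y = 5):
  • If x = 2: with x = 2, every remaining term of the linear equation is divisible by 3, so the left side is ≡ 0 (mod 3); but the right side 5 ≡ 2 (mod 3). No integers can satisfy it.
  • If y = 5: the equation forces x = -3, giving (y, x) = (5, -3), which violates x > y.
Both branches are infeasible, so the system has no integer solution.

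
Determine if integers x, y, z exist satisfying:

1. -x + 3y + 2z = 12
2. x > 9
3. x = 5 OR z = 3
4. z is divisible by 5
No

A contradictory subset is {x > 9, x = 5 OR z = 3, z is divisible by 5}. No integer assignment can satisfy these jointly:

  - x > 9: bounds one variable relative to a constant
  - x = 5 OR z = 3: forces a choice: either x = 5 or z = 3
  - z is divisible by 5: restricts z to multiples of 5

Split on the disjunction (x = 5 OR z = 3):
  • If x = 5: this contradicts the bound x ≥ 10.
  • If z = 3: this contradicts the divisibility constraint — 3 is not a multiple of 5.
Both branches are infeasible, so the system has no integer solution.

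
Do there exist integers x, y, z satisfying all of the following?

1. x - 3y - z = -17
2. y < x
Yes

Take x = 1, y = 0, z = 18. Substituting into each constraint:
  (1) 1 - 3(0) + (-18) = -17 ✓
  (2) 0 < 1 ✓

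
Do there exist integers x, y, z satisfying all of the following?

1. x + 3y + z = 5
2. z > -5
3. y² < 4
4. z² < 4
Yes

Take x = 5, y = 0, z = 0. Substituting into each constraint:
  (1) 5 + 3(0) + 0 = 5 ✓
  (2) 0 > -5 ✓
  (3) y² = (0)² = 0, and 0 < 4 ✓
  (4) z² = (0)² = 0, and 0 < 4 ✓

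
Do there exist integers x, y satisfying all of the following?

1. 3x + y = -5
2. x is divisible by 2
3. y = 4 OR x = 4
Yes

Take x = 4, y = -17. Substituting into each constraint:
  (1) 3(4) + (-17) = -5 ✓
  (2) 4 = 2 × 2, remainder 0 ✓
  (3) x = 4, target 4 ✓ (second branch holds)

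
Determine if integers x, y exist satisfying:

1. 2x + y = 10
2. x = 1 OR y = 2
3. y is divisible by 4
Yes

Take x = 1, y = 8. Substituting into each constraint:
  (1) 2(1) + 8 = 10 ✓
  (2) x = 1, target 1 ✓ (first branch holds)
  (3) 8 = 4 × 2, remainder 0 ✓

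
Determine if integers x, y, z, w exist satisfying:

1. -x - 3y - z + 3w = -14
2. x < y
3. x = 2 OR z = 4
Yes

Take x = 2, y = 3, z = 3, w = 0. Substituting into each constraint:
  (1) (-2) - 3(3) + (-3) + 3(0) = -14 ✓
  (2) 2 < 3 ✓
  (3) x = 2, target 2 ✓ (first branch holds)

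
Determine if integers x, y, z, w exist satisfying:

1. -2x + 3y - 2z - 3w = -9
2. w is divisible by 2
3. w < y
Yes

Take x = 6, y = 1, z = 0, w = 0. Substituting into each constraint:
  (1) -2(6) + 3(1) - 2(0) - 3(0) = -9 ✓
  (2) 0 = 2 × 0, remainder 0 ✓
  (3) 0 < 1 ✓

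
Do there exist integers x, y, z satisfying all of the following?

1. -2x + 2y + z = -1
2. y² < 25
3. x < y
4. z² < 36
Yes

Take x = 0, y = 1, z = -3. Substituting into each constraint:
  (1) -2(0) + 2(1) + (-3) = -1 ✓
  (2) y² = (1)² = 1, and 1 < 25 ✓
  (3) 0 < 1 ✓
  (4) z² = (-3)² = 9, and 9 < 36 ✓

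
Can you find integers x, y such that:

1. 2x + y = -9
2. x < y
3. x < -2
Yes

Take x = -4, y = -1. Substituting into each constraint:
  (1) 2(-4) + (-1) = -9 ✓
  (2) -4 < -1 ✓
  (3) -4 < -2 ✓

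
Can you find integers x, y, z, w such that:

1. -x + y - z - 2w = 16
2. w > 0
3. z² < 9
Yes

Take x = 0, y = 18, z = 0, w = 1. Substituting into each constraint:
  (1) 0 + 18 + 0 - 2(1) = 16 ✓
  (2) 1 > 0 ✓
  (3) z² = (0)² = 0, and 0 < 9 ✓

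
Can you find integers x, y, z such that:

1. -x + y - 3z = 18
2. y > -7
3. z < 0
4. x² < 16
Yes

Take x = 0, y = 15, z = -1. Substituting into each constraint:
  (1) 0 + 15 - 3(-1) = 18 ✓
  (2) 15 > -7 ✓
  (3) -1 < 0 ✓
  (4) x² = (0)² = 0, and 0 < 16 ✓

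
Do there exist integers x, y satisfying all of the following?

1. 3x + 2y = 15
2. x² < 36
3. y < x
Yes

Take x = 5, y = 0. Substituting into each constraint:
  (1) 3(5) + 2(0) = 15 ✓
  (2) x² = (5)² = 25, and 25 < 36 ✓
  (3) 0 < 5 ✓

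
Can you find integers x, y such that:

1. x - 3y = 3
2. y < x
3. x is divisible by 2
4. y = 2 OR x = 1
No

A contradictory subset is {x - 3y = 3, x is divisible by 2, y = 2 OR x = 1}. No integer assignment can satisfy these jointly:

  - x - 3y = 3: is a linear equation tying the variables together
  - x is divisible by 2: restricts x to multiples of 2
  - y = 2 OR x = 1: forces a choice: either y = 2 or x = 1

Split on the disjunction (y = 2 OR x = 1):
  • If y = 2: with y = 2, writing x = 2x', every remaining term of the linear equation is divisible by 2, so the left side is ≡ 0 (mod 2); but the right side 9 ≡ 1 (mod 2). No integers can satisfy it.
  • If x = 1: this contradicts the divisibility constraint — 1 is not a multiple of 2.
Both branches are infeasible, so the system has no integer solution.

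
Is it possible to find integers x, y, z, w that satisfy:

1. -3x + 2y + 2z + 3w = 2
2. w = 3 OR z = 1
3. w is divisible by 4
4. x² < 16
Yes

Take x = 0, y = 0, z = 1, w = 0. Substituting into each constraint:
  (1) -3(0) + 2(0) + 2(1) + 3(0) = 2 ✓
  (2) z = 1, target 1 ✓ (second branch holds)
  (3) 0 = 4 × 0, remainder 0 ✓
  (4) x² = (0)² = 0, and 0 < 16 ✓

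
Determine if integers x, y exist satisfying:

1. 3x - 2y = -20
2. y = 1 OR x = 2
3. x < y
Yes

Take x = 2, y = 13. Substituting into each constraint:
  (1) 3(2) - 2(13) = -20 ✓
  (2) x = 2, target 2 ✓ (second branch holds)
  (3) 2 < 13 ✓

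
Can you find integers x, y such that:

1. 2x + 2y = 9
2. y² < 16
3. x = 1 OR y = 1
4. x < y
No

Even the single constraint (2x + 2y = 9) is infeasible over the integers.

  - 2x + 2y = 9: every term on the left is divisible by 2, so the LHS ≡ 0 (mod 2), but the RHS 9 is not — no integer solution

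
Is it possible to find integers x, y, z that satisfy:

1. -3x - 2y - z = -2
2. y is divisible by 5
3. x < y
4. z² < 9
Yes

Take x = -10, y = 15, z = 2. Substituting into each constraint:
  (1) -3(-10) - 2(15) + (-2) = -2 ✓
  (2) 15 = 5 × 3, remainder 0 ✓
  (3) -10 < 15 ✓
  (4) z² = (2)² = 4, and 4 < 9 ✓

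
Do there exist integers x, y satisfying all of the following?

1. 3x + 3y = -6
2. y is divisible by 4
Yes

Take x = -2, y = 0. Substituting into each constraint:
  (1) 3(-2) + 3(0) = -6 ✓
  (2) 0 = 4 × 0, remainder 0 ✓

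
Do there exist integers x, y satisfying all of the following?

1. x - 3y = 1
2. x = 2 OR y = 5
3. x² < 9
No

The full constraint system is jointly infeasible over the integers. Each constraint and what it forces:

  - x - 3y = 1: is a linear equation tying the variables together
  - x = 2 OR y = 5: forces a choice: either x = 2 or y = 5
  - x² < 9: restricts x to |x| ≤ 2

Split on the disjunction (x = 2 OR y = 5):
  • If x = 2: with x = 2, every remaining term of the linear equation is divisible by 3, so the left side is ≡ 0 (mod 3); but the right side -1 ≡ 2 (mod 3). No integers can satisfy it.
  • If y = 5: the equation forces x = 16, but x² < 9 requires |x| ≤ 2.
Both branches are infeasible, so the system has no integer solution.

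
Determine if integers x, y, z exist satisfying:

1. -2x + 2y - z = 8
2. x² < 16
Yes

Take x = 0, y = 0, z = -8. Substituting into each constraint:
  (1) -2(0) + 2(0) + 8 = 8 ✓
  (2) x² = (0)² = 0, and 0 < 16 ✓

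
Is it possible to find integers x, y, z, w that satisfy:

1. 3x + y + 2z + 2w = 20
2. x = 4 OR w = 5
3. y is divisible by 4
Yes

Take x = 2, y = 0, z = 2, w = 5. Substituting into each constraint:
  (1) 3(2) + 0 + 2(2) + 2(5) = 20 ✓
  (2) w = 5, target 5 ✓ (second branch holds)
  (3) 0 = 4 × 0, remainder 0 ✓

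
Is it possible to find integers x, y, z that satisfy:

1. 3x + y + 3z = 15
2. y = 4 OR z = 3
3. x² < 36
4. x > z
Yes

Take x = 4, y = -6, z = 3. Substituting into each constraint:
  (1) 3(4) + (-6) + 3(3) = 15 ✓
  (2) z = 3, target 3 ✓ (second branch holds)
  (3) x² = (4)² = 16, and 16 < 36 ✓
  (4) 4 > 3 ✓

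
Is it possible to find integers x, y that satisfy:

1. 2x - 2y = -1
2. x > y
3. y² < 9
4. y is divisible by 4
No

Even the single constraint (2x - 2y = -1) is infeasible over the integers.

  - 2x - 2y = -1: every term on the left is divisible by 2, so the LHS ≡ 0 (mod 2), but the RHS -1 is not — no integer solution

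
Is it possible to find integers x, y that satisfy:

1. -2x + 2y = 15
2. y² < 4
No

Even the single constraint (-2x + 2y = 15) is infeasible over the integers.

  - -2x + 2y = 15: every term on the left is divisible by 2, so the LHS ≡ 0 (mod 2), but the RHS 15 is not — no integer solution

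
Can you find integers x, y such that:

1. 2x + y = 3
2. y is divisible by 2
No

The full constraint system is jointly infeasible over the integers. Each constraint and what it forces:

  - 2x + y = 3: is a linear equation tying the variables together
  - y is divisible by 2: restricts y to multiples of 2

Modular obstruction: writing y = 2y', every remaining term of the linear equation is divisible by 2, so the left side is ≡ 0 (mod 2); but the right side 3 ≡ 1 (mod 2). No integers can satisfy it.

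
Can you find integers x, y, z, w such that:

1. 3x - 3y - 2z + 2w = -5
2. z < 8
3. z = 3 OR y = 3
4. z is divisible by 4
Yes

Take x = 2, y = 3, z = 4, w = 3. Substituting into each constraint:
  (1) 3(2) - 3(3) - 2(4) + 2(3) = -5 ✓
  (2) 4 < 8 ✓
  (3) y = 3, target 3 ✓ (second branch holds)
  (4) 4 = 4 × 1, remainder 0 ✓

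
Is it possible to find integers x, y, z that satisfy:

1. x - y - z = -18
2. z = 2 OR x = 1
Yes

Take x = -16, y = 0, z = 2. Substituting into each constraint:
  (1) (-16) + 0 + (-2) = -18 ✓
  (2) z = 2, target 2 ✓ (first branch holds)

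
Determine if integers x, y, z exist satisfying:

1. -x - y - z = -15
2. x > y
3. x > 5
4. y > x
No

A contradictory subset is {x > y, y > x}. No integer assignment can satisfy these jointly:

  - x > y: bounds one variable relative to another variable
  - y > x: bounds one variable relative to another variable

Direct contradiction: x > y and y > x cannot both hold.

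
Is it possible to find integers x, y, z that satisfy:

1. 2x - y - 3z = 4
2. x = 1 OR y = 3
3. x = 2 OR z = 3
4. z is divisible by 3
Yes

Take x = 1, y = -11, z = 3. Substituting into each constraint:
  (1) 2(1) + 11 - 3(3) = 4 ✓
  (2) x = 1, target 1 ✓ (first branch holds)
  (3) z = 3, target 3 ✓ (second branch holds)
  (4) 3 = 3 × 1, remainder 0 ✓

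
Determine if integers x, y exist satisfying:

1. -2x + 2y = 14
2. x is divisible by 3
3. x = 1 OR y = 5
No

The full constraint system is jointly infeasible over the integers. Each constraint and what it forces:

  - -2x + 2y = 14: is a linear equation tying the variables together
  - x is divisible by 3: restricts x to multiples of 3
  - x = 1 OR y = 5: forces a choice: either x = 1 or y = 5

Split on the disjunction (x = 1 OR y = 5):
  • If x = 1: this contradicts the divisibility constraint — 1 is not a multiple of 3.
  • If y = 5: with y = 5, writing x = 3x', every remaining term of the linear equation is divisible by 6, so the left side is ≡ 0 (mod 6); but the right side 4 ≡ 4 (mod 6). No integers can satisfy it.
Both branches are infeasible, so the system has no integer solution.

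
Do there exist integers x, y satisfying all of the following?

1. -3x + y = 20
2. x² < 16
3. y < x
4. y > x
No

A contradictory subset is {y < x, y > x}. No integer assignment can satisfy these jointly:

  - y < x: bounds one variable relative to another variable
  - y > x: bounds one variable relative to another variable

Direct contradiction: x > y and y > x cannot both hold.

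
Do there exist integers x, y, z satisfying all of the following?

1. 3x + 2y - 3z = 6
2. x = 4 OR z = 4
Yes

Take x = 4, y = -3, z = 0. Substituting into each constraint:
  (1) 3(4) + 2(-3) - 3(0) = 6 ✓
  (2) x = 4, target 4 ✓ (first branch holds)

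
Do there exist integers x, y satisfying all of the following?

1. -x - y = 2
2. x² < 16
Yes

Take x = 0, y = -2. Substituting into each constraint:
  (1) 0 + 2 = 2 ✓
  (2) x² = (0)² = 0, and 0 < 16 ✓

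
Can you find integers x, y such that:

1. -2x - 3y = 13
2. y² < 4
Yes

Take x = -5, y = -1. Substituting into each constraint:
  (1) -2(-5) - 3(-1) = 13 ✓
  (2) y² = (-1)² = 1, and 1 < 4 ✓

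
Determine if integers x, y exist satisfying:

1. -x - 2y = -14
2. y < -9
Yes

Take x = 34, y = -10. Substituting into each constraint:
  (1) (-34) - 2(-10) = -14 ✓
  (2) -10 < -9 ✓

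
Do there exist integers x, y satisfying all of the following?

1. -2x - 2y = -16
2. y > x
Yes

Take x = 0, y = 8. Substituting into each constraint:
  (1) -2(0) - 2(8) = -16 ✓
  (2) 8 > 0 ✓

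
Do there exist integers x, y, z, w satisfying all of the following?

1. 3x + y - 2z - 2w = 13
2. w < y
Yes

Take x = 0, y = 1, z = -6, w = 0. Substituting into each constraint:
  (1) 3(0) + 1 - 2(-6) - 2(0) = 13 ✓
  (2) 0 < 1 ✓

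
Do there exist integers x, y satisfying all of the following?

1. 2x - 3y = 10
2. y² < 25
Yes

Take x = 2, y = -2. Substituting into each constraint:
  (1) 2(2) - 3(-2) = 10 ✓
  (2) y² = (-2)² = 4, and 4 < 25 ✓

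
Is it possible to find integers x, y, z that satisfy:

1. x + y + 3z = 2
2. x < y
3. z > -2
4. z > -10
Yes

Take x = 2, y = 3, z = -1. Substituting into each constraint:
  (1) 2 + 3 + 3(-1) = 2 ✓
  (2) 2 < 3 ✓
  (3) -1 > -2 ✓
  (4) -1 > -10 ✓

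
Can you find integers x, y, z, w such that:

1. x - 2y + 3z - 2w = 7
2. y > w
Yes

Take x = 9, y = 1, z = 0, w = 0. Substituting into each constraint:
  (1) 9 - 2(1) + 3(0) - 2(0) = 7 ✓
  (2) 1 > 0 ✓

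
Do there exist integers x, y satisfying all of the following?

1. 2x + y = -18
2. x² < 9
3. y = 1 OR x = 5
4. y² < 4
No

A contradictory subset is {2x + y = -18, x² < 9, y = 1 OR x = 5}. No integer assignment can satisfy these jointly:

  - 2x + y = -18: is a linear equation tying the variables together
  - x² < 9: restricts x to |x| ≤ 2
  - y = 1 OR x = 5: forces a choice: either y = 1 or x = 5

Split on the disjunction (y = 1 OR x = 5):
  • If y = 1: with y = 1, every remaining term of the linear equation is divisible by 2, so the left side is ≡ 0 (mod 2); but the right side -19 ≡ 1 (mod 2). No integers can satisfy it.
  • If x = 5: this contradicts x² < 9, which requires |x| ≤ 2.
Both branches are infeasible, so the system has no integer solution.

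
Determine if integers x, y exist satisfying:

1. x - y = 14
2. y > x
No

The full constraint system is jointly infeasible over the integers. Each constraint and what it forces:

  - x - y = 14: is a linear equation tying the variables together
  - y > x: bounds one variable relative to another variable

From the equation, x − y = 14, i.e. y − x = -14; but y > x requires y − x ≥ 1. Contradiction.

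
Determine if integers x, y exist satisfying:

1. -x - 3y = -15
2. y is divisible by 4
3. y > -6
Yes

Take x = 15, y = 0. Substituting into each constraint:
  (1) (-15) - 3(0) = -15 ✓
  (2) 0 = 4 × 0, remainder 0 ✓
  (3) 0 > -6 ✓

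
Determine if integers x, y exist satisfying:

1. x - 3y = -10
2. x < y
Yes

Take x = 2, y = 4. Substituting into each constraint:
  (1) 2 - 3(4) = -10 ✓
  (2) 2 < 4 ✓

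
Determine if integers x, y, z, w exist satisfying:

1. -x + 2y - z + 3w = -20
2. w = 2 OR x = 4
Yes

Take x = 4, y = 0, z = 16, w = 0. Substituting into each constraint:
  (1) (-4) + 2(0) + (-16) + 3(0) = -20 ✓
  (2) x = 4, target 4 ✓ (second branch holds)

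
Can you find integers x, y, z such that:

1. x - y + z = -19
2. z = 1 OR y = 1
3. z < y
Yes

Take x = -18, y = 2, z = 1. Substituting into each constraint:
  (1) (-18) + (-2) + 1 = -19 ✓
  (2) z = 1, target 1 ✓ (first branch holds)
  (3) 1 < 2 ✓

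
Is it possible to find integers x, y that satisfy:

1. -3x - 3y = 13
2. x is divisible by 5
No

Even the single constraint (-3x - 3y = 13) is infeasible over the integers.

  - -3x - 3y = 13: every term on the left is divisible by 3, so the LHS ≡ 0 (mod 3), but the RHS 13 is not — no integer solution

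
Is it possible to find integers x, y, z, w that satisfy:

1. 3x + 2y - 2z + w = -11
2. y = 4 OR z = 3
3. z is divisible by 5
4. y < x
Yes

Take x = 5, y = 4, z = 5, w = -24. Substituting into each constraint:
  (1) 3(5) + 2(4) - 2(5) + (-24) = -11 ✓
  (2) y = 4, target 4 ✓ (first branch holds)
  (3) 5 = 5 × 1, remainder 0 ✓
  (4) 4 < 5 ✓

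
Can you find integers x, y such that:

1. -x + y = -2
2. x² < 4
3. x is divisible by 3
Yes

Take x = 0, y = -2. Substituting into each constraint:
  (1) 0 + (-2) = -2 ✓
  (2) x² = (0)² = 0, and 0 < 4 ✓
  (3) 0 = 3 × 0, remainder 0 ✓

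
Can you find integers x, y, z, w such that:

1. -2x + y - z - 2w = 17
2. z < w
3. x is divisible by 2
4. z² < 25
Yes

Take x = 0, y = 19, z = 0, w = 1. Substituting into each constraint:
  (1) -2(0) + 19 + 0 - 2(1) = 17 ✓
  (2) 0 < 1 ✓
  (3) 0 = 2 × 0, remainder 0 ✓
  (4) z² = (0)² = 0, and 0 < 25 ✓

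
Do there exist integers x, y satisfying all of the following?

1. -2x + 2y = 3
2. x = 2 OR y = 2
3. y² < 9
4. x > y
No

Even the single constraint (-2x + 2y = 3) is infeasible over the integers.

  - -2x + 2y = 3: every term on the left is divisible by 2, so the LHS ≡ 0 (mod 2), but the RHS 3 is not — no integer solution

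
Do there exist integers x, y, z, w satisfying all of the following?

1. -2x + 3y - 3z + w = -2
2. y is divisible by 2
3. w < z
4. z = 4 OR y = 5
Yes

Take x = 5, y = 6, z = 4, w = 2. Substituting into each constraint:
  (1) -2(5) + 3(6) - 3(4) + 2 = -2 ✓
  (2) 6 = 2 × 3, remainder 0 ✓
  (3) 2 < 4 ✓
  (4) z = 4, target 4 ✓ (first branch holds)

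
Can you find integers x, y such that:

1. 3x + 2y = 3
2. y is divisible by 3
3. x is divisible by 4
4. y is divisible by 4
No

A contradictory subset is {3x + 2y = 3, x is divisible by 4}. No integer assignment can satisfy these jointly:

  - 3x + 2y = 3: is a linear equation tying the variables together
  - x is divisible by 4: restricts x to multiples of 4

Modular obstruction: writing x = 4x', every remaining term of the linear equation is divisible by 2, so the left side is ≡ 0 (mod 2); but the right side 3 ≡ 1 (mod 2). No integers can satisfy it.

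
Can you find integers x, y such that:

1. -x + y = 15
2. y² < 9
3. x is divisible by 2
Yes

Take x = -14, y = 1. Substituting into each constraint:
  (1) 14 + 1 = 15 ✓
  (2) y² = (1)² = 1, and 1 < 9 ✓
  (3) -14 = 2 × -7, remainder 0 ✓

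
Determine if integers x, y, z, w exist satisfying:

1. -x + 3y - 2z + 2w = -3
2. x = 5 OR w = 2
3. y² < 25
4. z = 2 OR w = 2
Yes

Take x = 7, y = 0, z = 0, w = 2. Substituting into each constraint:
  (1) (-7) + 3(0) - 2(0) + 2(2) = -3 ✓
  (2) w = 2, target 2 ✓ (second branch holds)
  (3) y² = (0)² = 0, and 0 < 25 ✓
  (4) w = 2, target 2 ✓ (second branch holds)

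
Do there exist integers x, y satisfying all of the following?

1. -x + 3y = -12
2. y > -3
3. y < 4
Yes

Take x = 12, y = 0. Substituting into each constraint:
  (1) (-12) + 3(0) = -12 ✓
  (2) 0 > -3 ✓
  (3) 0 < 4 ✓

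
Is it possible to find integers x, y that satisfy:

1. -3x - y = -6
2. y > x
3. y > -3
Yes

Take x = 1, y = 3. Substituting into each constraint:
  (1) -3(1) + (-3) = -6 ✓
  (2) 3 > 1 ✓
  (3) 3 > -3 ✓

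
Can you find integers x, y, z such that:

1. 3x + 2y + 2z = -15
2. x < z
Yes

Take x = -1, y = -6, z = 0. Substituting into each constraint:
  (1) 3(-1) + 2(-6) + 2(0) = -15 ✓
  (2) -1 < 0 ✓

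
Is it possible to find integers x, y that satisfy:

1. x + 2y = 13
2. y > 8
Yes

Take x = -5, y = 9. Substituting into each constraint:
  (1) (-5) + 2(9) = 13 ✓
  (2) 9 > 8 ✓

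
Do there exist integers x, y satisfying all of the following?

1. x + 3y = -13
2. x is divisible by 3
No

The full constraint system is jointly infeasible over the integers. Each constraint and what it forces:

  - x + 3y = -13: is a linear equation tying the variables together
  - x is divisible by 3: restricts x to multiples of 3

Modular obstruction: writing x = 3x', every remaining term of the linear equation is divisible by 3, so the left side is ≡ 0 (mod 3); but the right side -13 ≡ 2 (mod 3). No integers can satisfy it.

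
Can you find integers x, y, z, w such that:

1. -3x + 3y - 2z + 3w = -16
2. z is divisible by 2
Yes

Take x = 4, y = 0, z = 2, w = 0. Substituting into each constraint:
  (1) -3(4) + 3(0) - 2(2) + 3(0) = -16 ✓
  (2) 2 = 2 × 1, remainder 0 ✓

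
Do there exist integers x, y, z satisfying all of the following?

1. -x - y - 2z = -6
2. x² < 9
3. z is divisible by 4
Yes

Take x = 2, y = 4, z = 0. Substituting into each constraint:
  (1) (-2) + (-4) - 2(0) = -6 ✓
  (2) x² = (2)² = 4, and 4 < 9 ✓
  (3) 0 = 4 × 0, remainder 0 ✓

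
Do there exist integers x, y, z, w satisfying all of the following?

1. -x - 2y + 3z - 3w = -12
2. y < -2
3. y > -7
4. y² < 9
No

A contradictory subset is {y < -2, y² < 9}. No integer assignment can satisfy these jointly:

  - y < -2: bounds one variable relative to a constant
  - y² < 9: restricts y to |y| ≤ 2

Direct contradiction: the bounds on y require y ≥ -2 and y ≤ -3 simultaneously, which is empty.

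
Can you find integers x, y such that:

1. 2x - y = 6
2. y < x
Yes

Take x = 0, y = -6. Substituting into each constraint:
  (1) 2(0) + 6 = 6 ✓
  (2) -6 < 0 ✓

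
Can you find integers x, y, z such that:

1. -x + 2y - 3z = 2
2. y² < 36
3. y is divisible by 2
Yes

Take x = -2, y = 0, z = 0. Substituting into each constraint:
  (1) 2 + 2(0) - 3(0) = 2 ✓
  (2) y² = (0)² = 0, and 0 < 36 ✓
  (3) 0 = 2 × 0, remainder 0 ✓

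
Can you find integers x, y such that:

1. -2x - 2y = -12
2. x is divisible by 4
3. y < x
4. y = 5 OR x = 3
No

A contradictory subset is {-2x - 2y = -12, y < x, y = 5 OR x = 3}. No integer assignment can satisfy these jointly:

  - -2x - 2y = -12: is a linear equation tying the variables together
  - y < x: bounds one variable relative to another variable
  - y = 5 OR x = 3: forces a choice: either y = 5 or x = 3

Split on the disjunction (y = 5 OR x = 3):
  • If y = 5: the equation forces x = 1, giving (y, x) = (5, 1), which violates x > y.
  • If x = 3: the equation forces y = 3, giving (x, y) = (3, 3), which violates x > y.
Both branches are infeasible, so the system has no integer solution.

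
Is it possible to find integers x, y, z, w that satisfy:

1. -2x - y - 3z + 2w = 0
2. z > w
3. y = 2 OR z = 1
Yes

Take x = -3, y = 2, z = 2, w = 1. Substituting into each constraint:
  (1) -2(-3) + (-2) - 3(2) + 2(1) = 0 ✓
  (2) 2 > 1 ✓
  (3) y = 2, target 2 ✓ (first branch holds)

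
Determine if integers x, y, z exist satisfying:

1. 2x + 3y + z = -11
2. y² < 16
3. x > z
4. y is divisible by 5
Yes

Take x = -3, y = 0, z = -5. Substituting into each constraint:
  (1) 2(-3) + 3(0) + (-5) = -11 ✓
  (2) y² = (0)² = 0, and 0 < 16 ✓
  (3) -3 > -5 ✓
  (4) 0 = 5 × 0, remainder 0 ✓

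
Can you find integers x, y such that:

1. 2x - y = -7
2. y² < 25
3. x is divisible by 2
Yes

Take x = -2, y = 3. Substituting into each constraint:
  (1) 2(-2) + (-3) = -7 ✓
  (2) y² = (3)² = 9, and 9 < 25 ✓
  (3) -2 = 2 × -1, remainder 0 ✓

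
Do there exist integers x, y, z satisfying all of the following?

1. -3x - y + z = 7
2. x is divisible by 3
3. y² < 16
Yes

Take x = 0, y = 0, z = 7. Substituting into each constraint:
  (1) -3(0) + 0 + 7 = 7 ✓
  (2) 0 = 3 × 0, remainder 0 ✓
  (3) y² = (0)² = 0, and 0 < 16 ✓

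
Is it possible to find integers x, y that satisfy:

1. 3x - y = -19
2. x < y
Yes

Take x = -9, y = -8. Substituting into each constraint:
  (1) 3(-9) + 8 = -19 ✓
  (2) -9 < -8 ✓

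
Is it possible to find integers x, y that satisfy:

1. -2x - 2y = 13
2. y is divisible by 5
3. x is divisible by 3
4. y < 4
No

Even the single constraint (-2x - 2y = 13) is infeasible over the integers.

  - -2x - 2y = 13: every term on the left is divisible by 2, so the LHS ≡ 0 (mod 2), but the RHS 13 is not — no integer solution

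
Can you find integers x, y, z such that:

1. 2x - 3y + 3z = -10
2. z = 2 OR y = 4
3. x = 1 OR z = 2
Yes

Take x = 1, y = 6, z = 2. Substituting into each constraint:
  (1) 2(1) - 3(6) + 3(2) = -10 ✓
  (2) z = 2, target 2 ✓ (first branch holds)
  (3) x = 1, target 1 ✓ (first branch holds)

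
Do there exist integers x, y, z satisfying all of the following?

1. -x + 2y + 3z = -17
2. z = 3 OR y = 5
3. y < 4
Yes

Take x = 0, y = -13, z = 3. Substituting into each constraint:
  (1) 0 + 2(-13) + 3(3) = -17 ✓
  (2) z = 3, target 3 ✓ (first branch holds)
  (3) -13 < 4 ✓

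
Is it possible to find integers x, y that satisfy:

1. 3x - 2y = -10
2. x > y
Yes

Take x = -12, y = -13. Substituting into each constraint:
  (1) 3(-12) - 2(-13) = -10 ✓
  (2) -12 > -13 ✓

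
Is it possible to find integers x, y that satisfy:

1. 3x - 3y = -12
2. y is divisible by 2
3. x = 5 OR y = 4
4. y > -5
Yes

Take x = 0, y = 4. Substituting into each constraint:
  (1) 3(0) - 3(4) = -12 ✓
  (2) 4 = 2 × 2, remainder 0 ✓
  (3) y = 4, target 4 ✓ (second branch holds)
  (4) 4 > -5 ✓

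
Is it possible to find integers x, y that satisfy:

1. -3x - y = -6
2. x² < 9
Yes

Take x = 2, y = 0. Substituting into each constraint:
  (1) -3(2) + 0 = -6 ✓
  (2) x² = (2)² = 4, and 4 < 9 ✓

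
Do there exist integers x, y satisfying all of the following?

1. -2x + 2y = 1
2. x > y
No

Even the single constraint (-2x + 2y = 1) is infeasible over the integers.

  - -2x + 2y = 1: every term on the left is divisible by 2, so the LHS ≡ 0 (mod 2), but the RHS 1 is not — no integer solution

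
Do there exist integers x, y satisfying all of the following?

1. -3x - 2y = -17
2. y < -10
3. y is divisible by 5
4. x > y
Yes

Take x = 19, y = -20. Substituting into each constraint:
  (1) -3(19) - 2(-20) = -17 ✓
  (2) -20 < -10 ✓
  (3) -20 = 5 × -4, remainder 0 ✓
  (4) 19 > -20 ✓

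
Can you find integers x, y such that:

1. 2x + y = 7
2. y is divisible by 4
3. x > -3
No

A contradictory subset is {2x + y = 7, y is divisible by 4}. No integer assignment can satisfy these jointly:

  - 2x + y = 7: is a linear equation tying the variables together
  - y is divisible by 4: restricts y to multiples of 4

Modular obstruction: writing y = 4y', every remaining term of the linear equation is divisible by 2, so the left side is ≡ 0 (mod 2); but the right side 7 ≡ 1 (mod 2). No integers can satisfy it.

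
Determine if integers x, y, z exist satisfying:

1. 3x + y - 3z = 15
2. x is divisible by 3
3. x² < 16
Yes

Take x = 0, y = 15, z = 0. Substituting into each constraint:
  (1) 3(0) + 15 - 3(0) = 15 ✓
  (2) 0 = 3 × 0, remainder 0 ✓
  (3) x² = (0)² = 0, and 0 < 16 ✓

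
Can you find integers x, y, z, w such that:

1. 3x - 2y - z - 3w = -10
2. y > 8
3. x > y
Yes

Take x = 10, y = 9, z = 1, w = 7. Substituting into each constraint:
  (1) 3(10) - 2(9) + (-1) - 3(7) = -10 ✓
  (2) 9 > 8 ✓
  (3) 10 > 9 ✓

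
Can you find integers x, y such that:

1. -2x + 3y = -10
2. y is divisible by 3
Yes

Take x = 5, y = 0. Substituting into each constraint:
  (1) -2(5) + 3(0) = -10 ✓
  (2) 0 = 3 × 0, remainder 0 ✓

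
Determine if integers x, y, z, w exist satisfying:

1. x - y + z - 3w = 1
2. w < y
Yes

Take x = 0, y = 1, z = 2, w = 0. Substituting into each constraint:
  (1) 0 + (-1) + 2 - 3(0) = 1 ✓
  (2) 0 < 1 ✓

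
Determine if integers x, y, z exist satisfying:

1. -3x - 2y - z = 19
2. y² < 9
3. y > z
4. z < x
Yes

Take x = -4, y = 0, z = -7. Substituting into each constraint:
  (1) -3(-4) - 2(0) + 7 = 19 ✓
  (2) y² = (0)² = 0, and 0 < 9 ✓
  (3) 0 > -7 ✓
  (4) -7 < -4 ✓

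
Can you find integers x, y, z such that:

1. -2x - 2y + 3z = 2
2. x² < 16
Yes

Take x = -1, y = 0, z = 0. Substituting into each constraint:
  (1) -2(-1) - 2(0) + 3(0) = 2 ✓
  (2) x² = (-1)² = 1, and 1 < 16 ✓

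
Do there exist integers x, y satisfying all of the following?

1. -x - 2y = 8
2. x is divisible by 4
Yes

Take x = 0, y = -4. Substituting into each constraint:
  (1) 0 - 2(-4) = 8 ✓
  (2) 0 = 4 × 0, remainder 0 ✓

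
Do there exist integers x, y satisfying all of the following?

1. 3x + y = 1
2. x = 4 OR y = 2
Yes

Take x = 4, y = -11. Substituting into each constraint:
  (1) 3(4) + (-11) = 1 ✓
  (2) x = 4, target 4 ✓ (first branch holds)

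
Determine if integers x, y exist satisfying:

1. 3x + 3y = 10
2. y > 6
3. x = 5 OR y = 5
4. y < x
No

Even the single constraint (3x + 3y = 10) is infeasible over the integers.

  - 3x + 3y = 10: every term on the left is divisible by 3, so the LHS ≡ 0 (mod 3), but the RHS 10 is not — no integer solution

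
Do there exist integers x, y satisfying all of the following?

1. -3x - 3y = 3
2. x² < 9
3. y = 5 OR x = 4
No

The full constraint system is jointly infeasible over the integers. Each constraint and what it forces:

  - -3x - 3y = 3: is a linear equation tying the variables together
  - x² < 9: restricts x to |x| ≤ 2
  - y = 5 OR x = 4: forces a choice: either y = 5 or x = 4

Split on the disjunction (y = 5 OR x = 4):
  • If y = 5: the equation forces x = -6, but x² < 9 requires |x| ≤ 2.
  • If x = 4: this contradicts x² < 9, which requires |x| ≤ 2.
Both branches are infeasible, so the system has no integer solution.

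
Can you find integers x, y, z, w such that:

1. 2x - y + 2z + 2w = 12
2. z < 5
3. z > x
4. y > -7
Yes

Take x = 0, y = -6, z = 1, w = 2. Substituting into each constraint:
  (1) 2(0) + 6 + 2(1) + 2(2) = 12 ✓
  (2) 1 < 5 ✓
  (3) 1 > 0 ✓
  (4) -6 > -7 ✓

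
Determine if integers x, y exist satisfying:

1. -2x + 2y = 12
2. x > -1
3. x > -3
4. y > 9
Yes

Take x = 4, y = 10. Substituting into each constraint:
  (1) -2(4) + 2(10) = 12 ✓
  (2) 4 > -1 ✓
  (3) 4 > -3 ✓
  (4) 10 > 9 ✓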